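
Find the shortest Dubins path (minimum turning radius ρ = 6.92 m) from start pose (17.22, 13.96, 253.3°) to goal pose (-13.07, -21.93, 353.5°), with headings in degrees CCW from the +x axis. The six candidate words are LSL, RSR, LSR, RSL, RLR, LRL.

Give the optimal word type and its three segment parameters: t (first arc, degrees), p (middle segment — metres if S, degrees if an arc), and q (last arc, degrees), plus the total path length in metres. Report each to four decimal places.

RSL: t = 40.7760°, p = 35.9592 m, q = 140.9760°, L = 57.9107 m

Let ψ = atan2(Δy, Δx) = atan2(-35.89, -30.29) = -130.1633° be the start→goal bearing.
Normalize: d = |goal − start| / ρ = 46.963562/6.92 = 6.786642, α = (θ_start − ψ) mod 360° = 23.4633° = 0.409512 rad, β = (θ_goal − ψ) mod 360° = 123.6633° = 2.158331 rad.
Common terms: sin α = 0.398161, cos α = 0.917315, sin β = 0.832310, cos β = -0.554311, cos(α−β) = -0.177085, d² = 46.058509. Work in radians in the unit-radius frame; every candidate has L = ρ·(t + p + q).
LSL: p² = 2 + d² − 2cos(α−β) + 2d(sin α − sin β) = 42.519862; p = √p² = 6.520726; φ = atan2(cos β − cos α, d + sin α − sin β) = -0.227646 rad; t = (φ − α) mod 2π = 5.646028 rad, q = (β − φ) mod 2π = 2.385977 rad → L = 6.92·(5.646028 + 6.520726 + 2.385977) = 6.92·14.552731 = 100.704897 m
RSR: p² = 2 + d² − 2cos(α−β) + 2d(sin β − sin α) = 54.305495; p = √p² = 7.369226; φ = atan2(cos α − cos β, d − sin α + sin β) = 0.201051 rad; t = (α − φ) mod 2π = 0.208461 rad, q = (φ − β) mod 2π = 4.325904 rad → L = 6.92·(0.208461 + 7.369226 + 4.325904) = 6.92·11.903592 = 82.372854 m
LSR: p² = d² − 2 + 2cos(α−β) + 2d(sin α + sin β) = 60.405870; p = √p² = 7.772121; φ = atan2(−cos α − cos β, d + sin α + sin β) − atan2(−2, p) = 0.206618 rad; t = (φ − α) mod 2π = 6.080291 rad, q = (φ − β) mod 2π = 4.331472 rad → L = 6.92·(6.080291 + 7.772121 + 4.331472) = 6.92·18.183884 = 125.832480 m
RSL: p² = d² − 2 + 2cos(α−β) − 2d(sin α + sin β) = 27.002810; p = √p² = 5.196423; φ = atan2(cos α + cos β, d − sin α − sin β) − atan2(2, p) = -0.302164 rad; t = (α − φ) mod 2π = 0.711675 rad, q = (β − φ) mod 2π = 2.460495 rad → L = 6.92·(0.711675 + 5.196423 + 2.460495) = 6.92·8.368593 = 57.910665 m
RLR: c = (6 − d² + 2cos(α−β) + 2d(sin α − sin β))/8 = -5.788187, |c| > 1 → infeasible
LRL: c = (6 − d² + 2cos(α−β) − 2d(sin α − sin β))/8 = -4.314983, |c| > 1 → infeasible
Shortest: RSL with L = 57.910665 m ≈ 57.9107 m
Convert RSL to answer units (arcs ×180/π): t = 0.711675·180/π = 40.7760°, p = ρ·p = 6.92·5.196423 = 35.9592 m, q = 2.460495·180/π = 140.9760°, L = 57.9107 m.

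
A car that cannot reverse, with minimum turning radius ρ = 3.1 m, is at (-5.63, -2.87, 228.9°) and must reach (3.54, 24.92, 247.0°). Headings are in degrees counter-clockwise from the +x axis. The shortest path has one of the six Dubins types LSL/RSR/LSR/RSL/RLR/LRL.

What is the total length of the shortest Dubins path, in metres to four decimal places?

46.8162 m

Let ψ = atan2(Δy, Δx) = atan2(27.79, 9.17) = 71.7384° be the start→goal bearing.
Normalize: d = |goal − start| / ρ = 29.263851/3.1 = 9.439952, α = (θ_start − ψ) mod 360° = 157.1616° = 2.742987 rad, β = (θ_goal − ψ) mod 360° = 175.2616° = 3.058892 rad.
Common terms: sin α = 0.388134, cos α = -0.921603, sin β = 0.082607, cos β = -0.996582, cos(α−β) = 0.950516, d² = 89.112695. Work in radians in the unit-radius frame; every candidate has L = ρ·(t + p + q).
LSL: p² = 2 + d² − 2cos(α−β) + 2d(sin α − sin β) = 94.979982; p = √p² = 9.745767; φ = atan2(cos β − cos α, d + sin α − sin β) = -0.007694 rad; t = (φ − α) mod 2π = 3.532505 rad, q = (β − φ) mod 2π = 3.066585 rad → L = 3.1·(3.532505 + 9.745767 + 3.066585) = 3.1·16.344857 = 50.669058 m
RSR: p² = 2 + d² − 2cos(α−β) + 2d(sin β − sin α) = 83.443345; p = √p² = 9.134733; φ = atan2(cos α − cos β, d − sin α + sin β) = 0.008208 rad; t = (α − φ) mod 2π = 2.734779 rad, q = (φ − β) mod 2π = 3.232502 rad → L = 3.1·(2.734779 + 9.134733 + 3.232502) = 3.1·15.102014 = 46.816242 m
LSR: p² = d² − 2 + 2cos(α−β) + 2d(sin α + sin β) = 97.901256; p = √p² = 9.894506; φ = atan2(−cos α − cos β, d + sin α + sin β) − atan2(−2, p) = 0.390628 rad; t = (φ − α) mod 2π = 3.930826 rad, q = (φ − β) mod 2π = 3.614922 rad → L = 3.1·(3.930826 + 9.894506 + 3.614922) = 3.1·17.440255 = 54.064789 m
RSL: p² = d² − 2 + 2cos(α−β) − 2d(sin α + sin β) = 80.126197; p = √p² = 8.951324; φ = atan2(cos α + cos β, d − sin α − sin β) − atan2(2, p) = -0.430510 rad; t = (α − φ) mod 2π = 3.173497 rad, q = (β − φ) mod 2π = 3.489401 rad → L = 3.1·(3.173497 + 8.951324 + 3.489401) = 3.1·15.614222 = 48.404088 m
RLR: c = (6 − d² + 2cos(α−β) + 2d(sin α − sin β))/8 = -9.430418, |c| > 1 → infeasible
LRL: c = (6 − d² + 2cos(α−β) − 2d(sin α − sin β))/8 = -10.872498, |c| > 1 → infeasible
Shortest: RSR with L = 46.816242 m ≈ 46.8162 m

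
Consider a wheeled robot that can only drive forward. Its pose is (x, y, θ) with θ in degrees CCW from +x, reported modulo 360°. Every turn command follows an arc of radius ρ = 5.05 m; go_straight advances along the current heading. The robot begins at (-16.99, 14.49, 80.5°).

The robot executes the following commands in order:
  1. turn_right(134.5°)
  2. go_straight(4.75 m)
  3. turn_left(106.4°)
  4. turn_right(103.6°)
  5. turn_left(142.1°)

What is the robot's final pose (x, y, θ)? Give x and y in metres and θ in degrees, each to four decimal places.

(19.8766, 15.9959, 90.9000°)

set_pose: (x, y, θ) = (-16.9900, 14.4900, 80.5000°), ρ = 5.05
turn_right(134.5°): centre at ρ to the right, rotate −134.5° → (-7.9237, 16.6248, -54.0000° ≡ 306.0000°)
go_straight(4.75): x += 4.75·cos θ, y += 4.75·sin θ → (-5.1317, 12.7820, 306.0000°)
turn_left(106.4°): centre at ρ to the left, rotate +106.4° → (2.9549, 12.6691, 412.4000° ≡ 52.4000°)
turn_right(103.6°): centre at ρ to the right, rotate −103.6° → (10.8916, 12.7522, -51.2000° ≡ 308.8000°)
turn_left(142.1°): centre at ρ to the left, rotate +142.1° → (19.8766, 15.9959, 450.9000° ≡ 90.9000°)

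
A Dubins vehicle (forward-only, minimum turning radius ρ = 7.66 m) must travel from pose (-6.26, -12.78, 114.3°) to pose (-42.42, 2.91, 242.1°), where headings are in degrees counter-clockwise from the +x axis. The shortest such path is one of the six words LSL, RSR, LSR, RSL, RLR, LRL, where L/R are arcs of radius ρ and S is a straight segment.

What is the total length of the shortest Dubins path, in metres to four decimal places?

Let ψ = atan2(Δy, Δx) = atan2(15.69, -36.16) = 156.5437° be the start→goal bearing.
Normalize: d = |goal − start| / ρ = 39.417277/7.66 = 5.145859, α = (θ_start − ψ) mod 360° = 317.7563° = 5.545893 rad, β = (θ_goal − ψ) mod 360° = 85.5563° = 1.493238 rad.
Common terms: sin α = -0.672286, cos α = 0.740292, sin β = 0.996994, cos β = 0.077480, cos(α−β) = -0.612907, d² = 26.479860. Work in radians in the unit-radius frame; every candidate has L = ρ·(t + p + q).
LSL: p² = 2 + d² − 2cos(α−β) + 2d(sin α − sin β) = 12.525918; p = √p² = 3.539197; φ = atan2(cos β − cos α, d + sin α − sin β) = -0.188390 rad; t = (φ − α) mod 2π = 0.548903 rad, q = (β − φ) mod 2π = 1.681628 rad → L = 7.66·(0.548903 + 3.539197 + 1.681628) = 7.66·5.769728 = 44.196118 m
RSR: p² = 2 + d² − 2cos(α−β) + 2d(sin β − sin α) = 46.885431; p = √p² = 6.847294; φ = atan2(cos α − cos β, d − sin α + sin β) = 0.096951 rad; t = (α − φ) mod 2π = 5.448942 rad, q = (φ − β) mod 2π = 4.886898 rad → L = 7.66·(5.448942 + 6.847294 + 4.886898) = 7.66·17.183134 = 131.622803 m
LSR: p² = d² − 2 + 2cos(α−β) + 2d(sin α + sin β) = 26.595848; p = √p² = 5.157116; φ = atan2(−cos α − cos β, d + sin α + sin β) − atan2(−2, p) = 0.221570 rad; t = (φ − α) mod 2π = 0.958862 rad, q = (φ − β) mod 2π = 5.011517 rad → L = 7.66·(0.958862 + 5.157116 + 5.011517) = 7.66·11.127496 = 85.236616 m
RSL: p² = d² − 2 + 2cos(α−β) − 2d(sin α + sin β) = 19.912244; p = √p² = 4.462314; φ = atan2(cos α + cos β, d − sin α − sin β) − atan2(2, p) = -0.253332 rad; t = (α − φ) mod 2π = 5.799225 rad, q = (β − φ) mod 2π = 1.746570 rad → L = 7.66·(5.799225 + 4.462314 + 1.746570) = 7.66·12.008109 = 91.982114 m
RLR: c = (6 − d² + 2cos(α−β) + 2d(sin α − sin β))/8 = -4.860679, |c| > 1 → infeasible
LRL: c = (6 − d² + 2cos(α−β) − 2d(sin α − sin β))/8 = -0.565740; p = 2π − arccos c = 4.111059 rad; φ = atan2(cos β − cos α, d + sin α − sin β) = -0.188390 rad; t = (φ − α + p/2) mod 2π = 2.604432 rad, q = (β − α − t + p) mod 2π = 3.737157 rad → L = 7.66·(2.604432 + 4.111059 + 3.737157) = 7.66·10.452648 = 80.067287 m
Shortest: LSL with L = 44.196118 m ≈ 44.1961 m

44.1961 m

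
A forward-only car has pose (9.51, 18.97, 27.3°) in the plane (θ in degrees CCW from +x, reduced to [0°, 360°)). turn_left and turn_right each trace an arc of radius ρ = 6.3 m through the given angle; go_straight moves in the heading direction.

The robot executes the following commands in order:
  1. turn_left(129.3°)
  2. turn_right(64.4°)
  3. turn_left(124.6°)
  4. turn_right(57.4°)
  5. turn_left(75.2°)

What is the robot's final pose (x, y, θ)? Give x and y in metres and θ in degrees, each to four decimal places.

set_pose: (x, y, θ) = (9.5100, 18.9700, 27.3000°), ρ = 6.3
turn_left(129.3°): centre at ρ to the left, rotate +129.3° → (9.1225, 30.3501, 156.6000°)
turn_right(64.4°): centre at ρ to the right, rotate −64.4° → (5.3292, 35.8902, 92.2000°)
turn_left(124.6°): centre at ρ to the left, rotate +124.6° → (-4.7400, 40.6929, 216.8000°)
turn_right(57.4°): centre at ρ to the right, rotate −57.4° → (-10.7304, 39.8404, 159.4000°)
turn_left(75.2°): centre at ρ to the left, rotate +75.2° → (-18.0823, 37.5926, 234.6000°)

(-18.0823, 37.5926, 234.6000°)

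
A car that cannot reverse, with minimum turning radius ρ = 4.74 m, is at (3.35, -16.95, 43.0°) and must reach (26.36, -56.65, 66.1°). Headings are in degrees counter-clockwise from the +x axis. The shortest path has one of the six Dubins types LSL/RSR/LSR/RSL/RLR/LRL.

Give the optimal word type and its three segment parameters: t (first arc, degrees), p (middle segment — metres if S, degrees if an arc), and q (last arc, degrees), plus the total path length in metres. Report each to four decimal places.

RSL: t = 123.3604°, p = 36.4146 m, q = 146.4604°, L = 58.7365 m

Let ψ = atan2(Δy, Δx) = atan2(-39.70, 23.01) = -59.9035° be the start→goal bearing.
Normalize: d = |goal − start| / ρ = 45.886274/4.74 = 9.680648, α = (θ_start − ψ) mod 360° = 102.9035° = 1.796006 rad, β = (θ_goal − ψ) mod 360° = 126.0035° = 2.199177 rad.
Common terms: sin α = 0.974747, cos α = -0.223310, sin β = 0.808981, cos β = -0.587835, cos(α−β) = 0.919821, d² = 93.714954. Work in radians in the unit-radius frame; every candidate has L = ρ·(t + p + q).
LSL: p² = 2 + d² − 2cos(α−β) + 2d(sin α − sin β) = 97.084771; p = √p² = 9.853160; φ = atan2(cos β − cos α, d + sin α − sin β) = -0.037004 rad; t = (φ − α) mod 2π = 4.450175 rad, q = (β − φ) mod 2π = 2.236181 rad → L = 4.74·(4.450175 + 9.853160 + 2.236181) = 4.74·16.539517 = 78.397310 m
RSR: p² = 2 + d² − 2cos(α−β) + 2d(sin β − sin α) = 90.665851; p = √p² = 9.521862; φ = atan2(cos α − cos β, d − sin α + sin β) = 0.038292 rad; t = (α − φ) mod 2π = 1.757713 rad, q = (φ − β) mod 2π = 4.122301 rad → L = 4.74·(1.757713 + 9.521862 + 4.122301) = 4.74·15.401876 = 73.004892 m
LSR: p² = d² − 2 + 2cos(α−β) + 2d(sin α + sin β) = 128.089883; p = √p² = 11.317680; φ = atan2(−cos α − cos β, d + sin α + sin β) − atan2(−2, p) = 0.245545 rad; t = (φ − α) mod 2π = 4.732724 rad, q = (φ − β) mod 2π = 4.329553 rad → L = 4.74·(4.732724 + 11.317680 + 4.329553) = 4.74·20.379958 = 96.601000 m
RSL: p² = d² − 2 + 2cos(α−β) − 2d(sin α + sin β) = 59.019311; p = √p² = 7.682403; φ = atan2(cos α + cos β, d − sin α − sin β) − atan2(2, p) = -0.357040 rad; t = (α − φ) mod 2π = 2.153046 rad, q = (β − φ) mod 2π = 2.556217 rad → L = 4.74·(2.153046 + 7.682403 + 2.556217) = 4.74·12.391665 = 58.736491 m
RLR: c = (6 − d² + 2cos(α−β) + 2d(sin α − sin β))/8 = -10.333231, |c| > 1 → infeasible
LRL: c = (6 − d² + 2cos(α−β) − 2d(sin α − sin β))/8 = -11.135596, |c| > 1 → infeasible
Shortest: RSL with L = 58.736491 m ≈ 58.7365 m
Convert RSL to answer units (arcs ×180/π): t = 2.153046·180/π = 123.3604°, p = ρ·p = 4.74·7.682403 = 36.4146 m, q = 2.556217·180/π = 146.4604°, L = 58.7365 m.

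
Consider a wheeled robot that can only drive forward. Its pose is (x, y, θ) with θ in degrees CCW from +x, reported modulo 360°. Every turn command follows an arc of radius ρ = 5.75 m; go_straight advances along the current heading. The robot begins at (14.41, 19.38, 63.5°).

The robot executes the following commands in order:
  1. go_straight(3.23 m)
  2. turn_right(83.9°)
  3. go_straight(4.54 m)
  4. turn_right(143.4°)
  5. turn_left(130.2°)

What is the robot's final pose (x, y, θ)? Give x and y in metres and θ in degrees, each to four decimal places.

(25.2787, 2.2898, 326.4000°)

set_pose: (x, y, θ) = (14.4100, 19.3800, 63.5000°), ρ = 5.75
go_straight(3.23): x += 3.23·cos θ, y += 3.23·sin θ → (15.8512, 22.2706, 63.5000°)
turn_right(83.9°): centre at ρ to the right, rotate −83.9° → (23.0014, 25.0944, -20.4000° ≡ 339.6000°)
go_straight(4.54): x += 4.54·cos θ, y += 4.54·sin θ → (27.2566, 23.5119, 339.6000°)
turn_right(143.4°): centre at ρ to the right, rotate −143.4° → (26.8566, 12.6008, 196.2000°)
turn_left(130.2°): centre at ρ to the left, rotate +130.2° → (25.2787, 2.2898, 326.4000°)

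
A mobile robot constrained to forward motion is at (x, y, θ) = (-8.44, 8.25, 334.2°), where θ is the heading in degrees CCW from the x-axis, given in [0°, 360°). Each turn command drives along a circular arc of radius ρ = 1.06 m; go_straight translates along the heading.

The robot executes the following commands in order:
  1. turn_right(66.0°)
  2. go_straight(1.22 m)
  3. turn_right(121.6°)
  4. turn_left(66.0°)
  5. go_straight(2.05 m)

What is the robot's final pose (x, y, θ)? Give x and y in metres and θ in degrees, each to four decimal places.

(-12.4048, 4.0949, 212.6000°)

set_pose: (x, y, θ) = (-8.4400, 8.2500, 334.2000°), ρ = 1.06
turn_right(66.0°): centre at ρ to the right, rotate −66.0° → (-7.8419, 7.2624, 268.2000°)
go_straight(1.22): x += 1.22·cos θ, y += 1.22·sin θ → (-7.8802, 6.0430, 268.2000°)
turn_right(121.6°): centre at ρ to the right, rotate −121.6° → (-9.5232, 5.1913, 146.6000°)
turn_left(66.0°): centre at ρ to the left, rotate +66.0° → (-10.6778, 5.1994, 212.6000°)
go_straight(2.05): x += 2.05·cos θ, y += 2.05·sin θ → (-12.4048, 4.0949, 212.6000°)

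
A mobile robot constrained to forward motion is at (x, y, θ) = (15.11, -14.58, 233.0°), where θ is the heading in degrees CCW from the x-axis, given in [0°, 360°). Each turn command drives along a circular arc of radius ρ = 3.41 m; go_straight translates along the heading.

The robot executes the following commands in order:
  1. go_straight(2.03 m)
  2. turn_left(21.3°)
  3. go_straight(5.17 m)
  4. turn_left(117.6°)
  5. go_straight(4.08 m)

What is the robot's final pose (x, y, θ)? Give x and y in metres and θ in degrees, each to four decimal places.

set_pose: (x, y, θ) = (15.1100, -14.5800, 233.0000°), ρ = 3.41
go_straight(2.03): x += 2.03·cos θ, y += 2.03·sin θ → (13.8883, -16.2012, 233.0000°)
turn_left(21.3°): centre at ρ to the left, rotate +21.3° → (13.3289, -17.3307, 254.3000°)
go_straight(5.17): x += 5.17·cos θ, y += 5.17·sin θ → (11.9299, -22.3078, 254.3000°)
turn_left(117.6°): centre at ρ to the left, rotate +117.6° → (15.9158, -26.5673, 371.9000° ≡ 11.9000°)
go_straight(4.08): x += 4.08·cos θ, y += 4.08·sin θ → (19.9081, -25.7259, 11.9000°)

(19.9081, -25.7259, 11.9000°)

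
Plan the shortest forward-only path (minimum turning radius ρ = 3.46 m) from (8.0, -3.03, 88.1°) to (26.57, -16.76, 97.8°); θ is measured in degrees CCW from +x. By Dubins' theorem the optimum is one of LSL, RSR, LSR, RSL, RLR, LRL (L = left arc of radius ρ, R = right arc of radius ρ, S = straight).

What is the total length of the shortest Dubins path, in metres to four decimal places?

Let ψ = atan2(Δy, Δx) = atan2(-13.73, 18.57) = -36.4779° be the start→goal bearing.
Normalize: d = |goal − start| / ρ = 23.094540/3.46 = 6.674723, α = (θ_start − ψ) mod 360° = 124.5779° = 2.174295 rad, β = (θ_goal − ψ) mod 360° = 134.2779° = 2.343592 rad.
Common terms: sin α = 0.823355, cos α = -0.567526, sin β = 0.715962, cos β = -0.698139, cos(α−β) = 0.985703, d² = 44.551923. Work in radians in the unit-radius frame; every candidate has L = ρ·(t + p + q).
LSL: p² = 2 + d² − 2cos(α−β) + 2d(sin α − sin β) = 46.014157; p = √p² = 6.783374; φ = atan2(cos β − cos α, d + sin α − sin β) = -0.019256 rad; t = (φ − α) mod 2π = 4.089635 rad, q = (β − φ) mod 2π = 2.362848 rad → L = 3.46·(4.089635 + 6.783374 + 2.362848) = 3.46·13.235856 = 45.796061 m
RSR: p² = 2 + d² − 2cos(α−β) + 2d(sin β − sin α) = 43.146875; p = √p² = 6.568628; φ = atan2(cos α − cos β, d − sin α + sin β) = 0.019886 rad; t = (α − φ) mod 2π = 2.154409 rad, q = (φ − β) mod 2π = 3.959479 rad → L = 3.46·(2.154409 + 6.568628 + 3.959479) = 3.46·12.682516 = 43.881507 m
LSR: p² = d² − 2 + 2cos(α−β) + 2d(sin α + sin β) = 65.072361; p = √p² = 8.066744; φ = atan2(−cos α − cos β, d + sin α + sin β) − atan2(−2, p) = 0.395914 rad; t = (φ − α) mod 2π = 4.504805 rad, q = (φ − β) mod 2π = 4.335508 rad → L = 3.46·(4.504805 + 8.066744 + 4.335508) = 3.46·16.907057 = 58.498416 m
RSL: p² = d² − 2 + 2cos(α−β) − 2d(sin α + sin β) = 23.974299; p = √p² = 4.896356; φ = atan2(cos α + cos β, d − sin α − sin β) − atan2(2, p) = -0.629427 rad; t = (α − φ) mod 2π = 2.803722 rad, q = (β − φ) mod 2π = 2.973019 rad → L = 3.46·(2.803722 + 4.896356 + 2.973019) = 3.46·10.673096 = 36.928913 m
RLR: c = (6 − d² + 2cos(α−β) + 2d(sin α − sin β))/8 = -4.393359, |c| > 1 → infeasible
LRL: c = (6 − d² + 2cos(α−β) − 2d(sin α − sin β))/8 = -4.751770, |c| > 1 → infeasible
Shortest: RSL with L = 36.928913 m ≈ 36.9289 m

36.9289 m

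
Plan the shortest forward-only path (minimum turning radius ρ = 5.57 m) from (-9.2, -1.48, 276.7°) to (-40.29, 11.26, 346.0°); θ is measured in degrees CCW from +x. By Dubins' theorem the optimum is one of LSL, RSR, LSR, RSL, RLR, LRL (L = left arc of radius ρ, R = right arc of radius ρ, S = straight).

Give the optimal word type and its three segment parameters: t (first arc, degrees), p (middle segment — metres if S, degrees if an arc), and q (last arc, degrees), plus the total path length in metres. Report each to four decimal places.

Let ψ = atan2(Δy, Δx) = atan2(12.74, -31.09) = 157.7173° be the start→goal bearing.
Normalize: d = |goal − start| / ρ = 33.599043/5.57 = 6.032144, α = (θ_start − ψ) mod 360° = 118.9827° = 2.076641 rad, β = (θ_goal − ψ) mod 360° = 188.2827° = 3.286154 rad.
Common terms: sin α = 0.874766, cos α = -0.484546, sin β = -0.144058, cos β = -0.989569, cos(α−β) = 0.353475, d² = 36.386764. Work in radians in the unit-radius frame; every candidate has L = ρ·(t + p + q).
LSL: p² = 2 + d² − 2cos(α−β) + 2d(sin α − sin β) = 49.971198; p = √p² = 7.069031; φ = atan2(cos β − cos α, d + sin α − sin β) = -0.071503 rad; t = (φ − α) mod 2π = 4.135042 rad, q = (β − φ) mod 2π = 3.357656 rad → L = 5.57·(4.135042 + 7.069031 + 3.357656) = 5.57·14.561729 = 81.108833 m
RSR: p² = 2 + d² − 2cos(α−β) + 2d(sin β − sin α) = 25.388429; p = √p² = 5.038693; φ = atan2(cos α − cos β, d − sin α + sin β) = 0.100398 rad; t = (α − φ) mod 2π = 1.976243 rad, q = (φ − β) mod 2π = 3.097429 rad → L = 5.57·(1.976243 + 5.038693 + 3.097429) = 5.57·10.112365 = 56.325875 m
LSR: p² = d² − 2 + 2cos(α−β) + 2d(sin α + sin β) = 43.909180; p = √p² = 6.626400; φ = atan2(−cos α − cos β, d + sin α + sin β) − atan2(−2, p) = 0.507744 rad; t = (φ − α) mod 2π = 4.714289 rad, q = (φ − β) mod 2π = 3.504776 rad → L = 5.57·(4.714289 + 6.626400 + 3.504776) = 5.57·14.845464 = 82.689237 m
RSL: p² = d² − 2 + 2cos(α−β) − 2d(sin α + sin β) = 26.278247; p = √p² = 5.126231; φ = atan2(cos α + cos β, d − sin α − sin β) − atan2(2, p) = -0.643195 rad; t = (α − φ) mod 2π = 2.719835 rad, q = (β − φ) mod 2π = 3.929349 rad → L = 5.57·(2.719835 + 5.126231 + 3.929349) = 5.57·11.775415 = 65.589064 m
RLR: c = (6 − d² + 2cos(α−β) + 2d(sin α − sin β))/8 = -2.173554, |c| > 1 → infeasible
LRL: c = (6 − d² + 2cos(α−β) − 2d(sin α − sin β))/8 = -5.246400, |c| > 1 → infeasible
Shortest: RSR with L = 56.325875 m ≈ 56.3259 m
Convert RSR to answer units (arcs ×180/π): t = 1.976243·180/π = 113.2304°, p = ρ·p = 5.57·5.038693 = 28.0655 m, q = 3.097429·180/π = 177.4696°, L = 56.3259 m.

RSR: t = 113.2304°, p = 28.0655 m, q = 177.4696°, L = 56.3259 m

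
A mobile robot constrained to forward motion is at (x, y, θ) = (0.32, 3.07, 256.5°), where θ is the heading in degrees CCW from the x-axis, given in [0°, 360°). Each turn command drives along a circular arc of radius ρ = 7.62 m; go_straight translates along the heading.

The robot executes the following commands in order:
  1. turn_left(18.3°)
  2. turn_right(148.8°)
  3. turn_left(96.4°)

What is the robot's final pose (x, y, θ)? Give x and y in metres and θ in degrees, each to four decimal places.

set_pose: (x, y, θ) = (0.3200, 3.0700, 256.5000°), ρ = 7.62
turn_left(18.3°): centre at ρ to the left, rotate +18.3° → (0.1362, 0.6535, 274.8000°)
turn_right(148.8°): centre at ρ to the right, rotate −148.8° → (-13.6218, -4.4630, 126.0000°)
turn_left(96.4°): centre at ρ to the left, rotate +96.4° → (-24.9247, -3.3149, 222.4000°)

(-24.9247, -3.3149, 222.4000°)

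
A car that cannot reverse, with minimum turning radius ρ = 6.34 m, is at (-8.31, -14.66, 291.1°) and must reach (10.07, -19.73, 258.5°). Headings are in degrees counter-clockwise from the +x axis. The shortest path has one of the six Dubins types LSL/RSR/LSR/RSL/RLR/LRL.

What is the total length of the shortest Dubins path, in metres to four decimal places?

Let ψ = atan2(Δy, Δx) = atan2(-5.07, 18.38) = -15.4212° be the start→goal bearing.
Normalize: d = |goal − start| / ρ = 19.066444/6.34 = 3.007326, α = (θ_start − ψ) mod 360° = 306.5212° = 5.349804 rad, β = (θ_goal − ψ) mod 360° = 273.9212° = 4.780826 rad.
Common terms: sin α = -0.803637, cos α = 0.595120, sin β = -0.997659, cos β = 0.068384, cos(α−β) = 0.842452, d² = 9.044007. Work in radians in the unit-radius frame; every candidate has L = ρ·(t + p + q).
LSL: p² = 2 + d² − 2cos(α−β) + 2d(sin α − sin β) = 10.526077; p = √p² = 3.244392; φ = atan2(cos β − cos α, d + sin α − sin β) = -0.163075 rad; t = (φ − α) mod 2π = 0.770307 rad, q = (β − φ) mod 2π = 4.943901 rad → L = 6.34·(0.770307 + 3.244392 + 4.943901) = 6.34·8.958600 = 56.797521 m
RSR: p² = 2 + d² − 2cos(α−β) + 2d(sin β − sin α) = 8.192128; p = √p² = 2.862189; φ = atan2(cos α − cos β, d − sin α + sin β) = 0.185087 rad; t = (α − φ) mod 2π = 5.164716 rad, q = (φ − β) mod 2π = 1.687447 rad → L = 6.34·(5.164716 + 2.862189 + 1.687447) = 6.34·9.714352 = 61.588992 m
LSR: p² = d² − 2 + 2cos(α−β) + 2d(sin α + sin β) = -2.105256 < 0 → infeasible
RSL: p² = d² − 2 + 2cos(α−β) − 2d(sin α + sin β) = 19.563080; p = √p² = 4.423017; φ = atan2(cos α + cos β, d − sin α − sin β) − atan2(2, p) = -0.287549 rad; t = (α − φ) mod 2π = 5.637353 rad, q = (β − φ) mod 2π = 5.068375 rad → L = 6.34·(5.637353 + 4.423017 + 5.068375) = 6.34·15.128745 = 95.916244 m
RLR: c = (6 − d² + 2cos(α−β) + 2d(sin α − sin β))/8 = -0.024016; p = 2π − arccos c = 4.688371 rad; φ = atan2(cos α − cos β, d − sin α + sin β) = 0.185087 rad; t = (α − φ + p/2) mod 2π = 1.225716 rad, q = (α − β − t + p) mod 2π = 4.031632 rad → L = 6.34·(1.225716 + 4.688371 + 4.031632) = 6.34·9.945719 = 63.055856 m
LRL: c = (6 − d² + 2cos(α−β) − 2d(sin α − sin β))/8 = -0.315760; p = 2π − arccos c = 4.391132 rad; φ = atan2(cos β − cos α, d + sin α − sin β) = -0.163075 rad; t = (φ − α + p/2) mod 2π = 2.965873 rad, q = (β − α − t + p) mod 2π = 0.856281 rad → L = 6.34·(2.965873 + 4.391132 + 0.856281) = 6.34·8.213286 = 52.072235 m
Shortest: LRL with L = 52.072235 m ≈ 52.0722 m

52.0722 m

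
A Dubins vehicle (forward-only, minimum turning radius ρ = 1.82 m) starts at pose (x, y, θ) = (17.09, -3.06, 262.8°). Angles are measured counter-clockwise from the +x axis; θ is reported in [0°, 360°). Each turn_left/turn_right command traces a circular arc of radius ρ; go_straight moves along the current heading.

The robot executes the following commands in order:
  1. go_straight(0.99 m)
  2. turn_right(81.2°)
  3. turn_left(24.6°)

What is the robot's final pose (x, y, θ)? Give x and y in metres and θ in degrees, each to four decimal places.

(14.4584, -5.8197, 206.2000°)

set_pose: (x, y, θ) = (17.0900, -3.0600, 262.8000°), ρ = 1.82
go_straight(0.99): x += 0.99·cos θ, y += 0.99·sin θ → (16.9659, -4.0422, 262.8000°)
turn_right(81.2°): centre at ρ to the right, rotate −81.2° → (15.2111, -5.6334, 181.6000°)
turn_left(24.6°): centre at ρ to the left, rotate +24.6° → (14.4584, -5.8197, 206.2000°)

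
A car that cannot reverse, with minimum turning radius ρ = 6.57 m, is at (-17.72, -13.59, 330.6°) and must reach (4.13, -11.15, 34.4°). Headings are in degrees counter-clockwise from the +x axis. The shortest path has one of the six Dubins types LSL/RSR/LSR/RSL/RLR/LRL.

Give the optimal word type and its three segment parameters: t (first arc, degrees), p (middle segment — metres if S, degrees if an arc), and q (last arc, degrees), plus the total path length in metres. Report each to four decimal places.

LSL: t = 37.5553°, p = 15.0653 m, q = 26.2447°, L = 22.3811 m

Let ψ = atan2(Δy, Δx) = atan2(2.44, 21.85) = 6.3718° be the start→goal bearing.
Normalize: d = |goal − start| / ρ = 21.985816/6.57 = 3.346395, α = (θ_start − ψ) mod 360° = 324.2282° = 5.658849 rad, β = (θ_goal − ψ) mod 360° = 28.0282° = 0.489184 rad.
Common terms: sin α = -0.584559, cos α = 0.811351, sin β = 0.469905, cos β = 0.882717, cos(α−β) = 0.441506, d² = 11.198360. Work in radians in the unit-radius frame; every candidate has L = ρ·(t + p + q).
LSL: p² = 2 + d² − 2cos(α−β) + 2d(sin α − sin β) = 5.258039; p = √p² = 2.293041; φ = atan2(cos β − cos α, d + sin α − sin β) = 0.031128 rad; t = (φ − α) mod 2π = 0.655464 rad, q = (β − φ) mod 2π = 0.458056 rad → L = 6.57·(0.655464 + 2.293041 + 0.458056) = 6.57·3.406562 = 22.381109 m
RSR: p² = 2 + d² − 2cos(α−β) + 2d(sin β − sin α) = 19.372658; p = √p² = 4.401438; φ = atan2(cos α − cos β, d − sin α + sin β) = -0.016215 rad; t = (α − φ) mod 2π = 5.675064 rad, q = (φ − β) mod 2π = 5.777787 rad → L = 6.57·(5.675064 + 4.401438 + 5.777787) = 6.57·15.854289 = 104.162677 m
LSR: p² = d² − 2 + 2cos(α−β) + 2d(sin α + sin β) = 9.314018; p = √p² = 3.051888; φ = atan2(−cos α − cos β, d + sin α + sin β) − atan2(−2, p) = 0.097297 rad; t = (φ − α) mod 2π = 0.721634 rad, q = (φ − β) mod 2π = 5.891299 rad → L = 6.57·(0.721634 + 3.051888 + 5.891299) = 6.57·9.664821 = 63.497874 m
RSL: p² = d² − 2 + 2cos(α−β) − 2d(sin α + sin β) = 10.848726; p = √p² = 3.293740; φ = atan2(cos α + cos β, d − sin α − sin β) − atan2(2, p) = -0.090520 rad; t = (α − φ) mod 2π = 5.749369 rad, q = (β − φ) mod 2π = 0.579704 rad → L = 6.57·(5.749369 + 3.293740 + 0.579704) = 6.57·9.622813 = 63.221884 m
RLR: c = (6 − d² + 2cos(α−β) + 2d(sin α − sin β))/8 = -1.421582, |c| > 1 → infeasible
LRL: c = (6 − d² + 2cos(α−β) − 2d(sin α − sin β))/8 = 0.342745; p = 2π − arccos c = 5.062226 rad; φ = atan2(cos β − cos α, d + sin α − sin β) = 0.031128 rad; t = (φ − α + p/2) mod 2π = 3.186577 rad, q = (β − α − t + p) mod 2π = 2.989169 rad → L = 6.57·(3.186577 + 5.062226 + 2.989169) = 6.57·11.237973 = 73.833482 m
Shortest: LSL with L = 22.381109 m ≈ 22.3811 m
Convert LSL to answer units (arcs ×180/π): t = 0.655464·180/π = 37.5553°, p = ρ·p = 6.57·2.293041 = 15.0653 m, q = 0.458056·180/π = 26.2447°, L = 22.3811 m.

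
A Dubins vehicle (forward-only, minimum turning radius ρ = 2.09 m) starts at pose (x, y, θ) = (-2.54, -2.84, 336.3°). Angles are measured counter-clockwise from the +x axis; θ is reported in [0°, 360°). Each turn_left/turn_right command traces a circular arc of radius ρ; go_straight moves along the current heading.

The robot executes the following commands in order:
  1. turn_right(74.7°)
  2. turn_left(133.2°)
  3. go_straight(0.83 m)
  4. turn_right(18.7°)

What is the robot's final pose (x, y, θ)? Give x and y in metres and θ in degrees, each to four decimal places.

(3.2426, -6.3150, 16.1000°)

set_pose: (x, y, θ) = (-2.5400, -2.8400, 336.3000°), ρ = 2.09
turn_right(74.7°): centre at ρ to the right, rotate −74.7° → (-1.3125, -5.0590, 261.6000°)
turn_left(133.2°): centre at ρ to the left, rotate +133.2° → (1.9479, -7.0806, 394.8000° ≡ 34.8000°)
go_straight(0.83): x += 0.83·cos θ, y += 0.83·sin θ → (2.6294, -6.6069, 34.8000°)
turn_right(18.7°): centre at ρ to the right, rotate −18.7° → (3.2426, -6.3150, 16.1000°)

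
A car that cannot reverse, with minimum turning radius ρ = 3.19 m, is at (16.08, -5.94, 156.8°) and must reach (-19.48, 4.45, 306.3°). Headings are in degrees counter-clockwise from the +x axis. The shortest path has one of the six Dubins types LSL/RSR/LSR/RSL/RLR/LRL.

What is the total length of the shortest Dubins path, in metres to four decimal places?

43.5132 m

Let ψ = atan2(Δy, Δx) = atan2(10.39, -35.56) = 163.7126° be the start→goal bearing.
Normalize: d = |goal − start| / ρ = 37.046804/3.19 = 11.613418, α = (θ_start − ψ) mod 360° = 353.0874° = 6.162538 rad, β = (θ_goal − ψ) mod 360° = 142.5874° = 2.488620 rad.
Common terms: sin α = -0.120355, cos α = 0.992731, sin β = 0.607550, cos β = -0.794281, cos(α−β) = -0.861629, d² = 134.871483. Work in radians in the unit-radius frame; every candidate has L = ρ·(t + p + q).
LSL: p² = 2 + d² − 2cos(α−β) + 2d(sin α − sin β) = 121.687813; p = √p² = 11.031220; φ = atan2(cos β − cos α, d + sin α − sin β) = -0.162713 rad; t = (φ − α) mod 2π = 6.241120 rad, q = (β − φ) mod 2π = 2.651333 rad → L = 3.19·(6.241120 + 11.031220 + 2.651333) = 3.19·19.923672 = 63.556515 m
RSR: p² = 2 + d² − 2cos(α−β) + 2d(sin β − sin α) = 155.501670; p = √p² = 12.470031; φ = atan2(cos α − cos β, d − sin α + sin β) = 0.143800 rad; t = (α − φ) mod 2π = 6.018738 rad, q = (φ − β) mod 2π = 3.938365 rad → L = 3.19·(6.018738 + 12.470031 + 3.938365) = 3.19·22.427134 = 71.542558 m
LSR: p² = d² − 2 + 2cos(α−β) + 2d(sin α + sin β) = 142.464234; p = √p² = 11.935838; φ = atan2(−cos α − cos β, d + sin α + sin β) − atan2(−2, p) = 0.149622 rad; t = (φ − α) mod 2π = 0.270269 rad, q = (φ − β) mod 2π = 3.944187 rad → L = 3.19·(0.270269 + 11.935838 + 3.944187) = 3.19·16.150294 = 51.519439 m
RSL: p² = d² − 2 + 2cos(α−β) − 2d(sin α + sin β) = 119.832216; p = √p² = 10.946790; φ = atan2(cos α + cos β, d − sin α − sin β) − atan2(2, p) = -0.162875 rad; t = (α − φ) mod 2π = 0.042227 rad, q = (β − φ) mod 2π = 2.651495 rad → L = 3.19·(0.042227 + 10.946790 + 2.651495) = 3.19·13.640512 = 43.513234 m
RLR: c = (6 − d² + 2cos(α−β) + 2d(sin α − sin β))/8 = -18.437709, |c| > 1 → infeasible
LRL: c = (6 − d² + 2cos(α−β) − 2d(sin α − sin β))/8 = -14.210977, |c| > 1 → infeasible
Shortest: RSL with L = 43.513234 m ≈ 43.5132 m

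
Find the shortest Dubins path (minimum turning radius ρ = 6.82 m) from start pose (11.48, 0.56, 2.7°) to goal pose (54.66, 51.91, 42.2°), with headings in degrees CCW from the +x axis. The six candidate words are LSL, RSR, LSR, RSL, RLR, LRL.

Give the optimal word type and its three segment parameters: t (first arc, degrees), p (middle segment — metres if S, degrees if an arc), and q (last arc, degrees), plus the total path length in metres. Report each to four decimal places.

Let ψ = atan2(Δy, Δx) = atan2(51.35, 43.18) = 49.9397° be the start→goal bearing.
Normalize: d = |goal − start| / ρ = 67.091988/6.82 = 9.837535, α = (θ_start − ψ) mod 360° = 312.7603° = 5.458698 rad, β = (θ_goal − ψ) mod 360° = 352.2603° = 6.148103 rad.
Common terms: sin α = -0.734200, cos α = 0.678933, sin β = -0.134672, cos β = 0.990890, cos(α−β) = 0.771625, d² = 96.777094. Work in radians in the unit-radius frame; every candidate has L = ρ·(t + p + q).
LSL: p² = 2 + d² − 2cos(α−β) + 2d(sin α − sin β) = 85.438092; p = √p² = 9.243273; φ = atan2(cos β − cos α, d + sin α − sin β) = 0.033756 rad; t = (φ − α) mod 2π = 0.858244 rad, q = (β − φ) mod 2π = 6.114347 rad → L = 6.82·(0.858244 + 9.243273 + 6.114347) = 6.82·16.215863 = 110.592187 m
RSR: p² = 2 + d² − 2cos(α−β) + 2d(sin β − sin α) = 109.029598; p = √p² = 10.441724; φ = atan2(cos α − cos β, d − sin α + sin β) = -0.029880 rad; t = (α − φ) mod 2π = 5.488578 rad, q = (φ − β) mod 2π = 0.105202 rad → L = 6.82·(5.488578 + 10.441724 + 0.105202) = 6.82·16.035504 = 109.362138 m
LSR: p² = d² − 2 + 2cos(α−β) + 2d(sin α + sin β) = 79.225223; p = √p² = 8.900855; φ = atan2(−cos α − cos β, d + sin α + sin β) − atan2(−2, p) = 0.036950 rad; t = (φ − α) mod 2π = 0.861438 rad, q = (φ − β) mod 2π = 0.172033 rad → L = 6.82·(0.861438 + 8.900855 + 0.172033) = 6.82·9.934325 = 67.752099 m
RSL: p² = d² − 2 + 2cos(α−β) − 2d(sin α + sin β) = 113.415463; p = √p² = 10.649670; φ = atan2(cos α + cos β, d − sin α − sin β) − atan2(2, p) = -0.030919 rad; t = (α − φ) mod 2π = 5.489616 rad, q = (β − φ) mod 2π = 6.179021 rad → L = 6.82·(5.489616 + 10.649670 + 6.179021) = 6.82·22.318307 = 152.210856 m
RLR: c = (6 − d² + 2cos(α−β) + 2d(sin α − sin β))/8 = -12.628700, |c| > 1 → infeasible
LRL: c = (6 − d² + 2cos(α−β) − 2d(sin α − sin β))/8 = -9.679761, |c| > 1 → infeasible
Shortest: LSR with L = 67.752099 m ≈ 67.7521 m
Convert LSR to answer units (arcs ×180/π): t = 0.861438·180/π = 49.3567°, p = ρ·p = 6.82·8.900855 = 60.7038 m, q = 0.172033·180/π = 9.8567°, L = 67.7521 m.

LSR: t = 49.3567°, p = 60.7038 m, q = 9.8567°, L = 67.7521 m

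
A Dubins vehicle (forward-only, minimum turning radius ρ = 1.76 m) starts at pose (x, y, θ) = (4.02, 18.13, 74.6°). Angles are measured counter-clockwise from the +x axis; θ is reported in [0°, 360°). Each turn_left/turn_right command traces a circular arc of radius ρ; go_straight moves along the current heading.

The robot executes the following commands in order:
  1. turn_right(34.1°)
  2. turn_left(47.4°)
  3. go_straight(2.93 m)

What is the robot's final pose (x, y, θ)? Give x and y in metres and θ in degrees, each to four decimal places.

set_pose: (x, y, θ) = (4.0200, 18.1300, 74.6000°), ρ = 1.76
turn_right(34.1°): centre at ρ to the right, rotate −34.1° → (4.5738, 19.0009, 40.5000°)
turn_left(47.4°): centre at ρ to the left, rotate +47.4° → (5.1896, 20.2748, 87.9000°)
go_straight(2.93): x += 2.93·cos θ, y += 2.93·sin θ → (5.2969, 23.2028, 87.9000°)

(5.2969, 23.2028, 87.9000°)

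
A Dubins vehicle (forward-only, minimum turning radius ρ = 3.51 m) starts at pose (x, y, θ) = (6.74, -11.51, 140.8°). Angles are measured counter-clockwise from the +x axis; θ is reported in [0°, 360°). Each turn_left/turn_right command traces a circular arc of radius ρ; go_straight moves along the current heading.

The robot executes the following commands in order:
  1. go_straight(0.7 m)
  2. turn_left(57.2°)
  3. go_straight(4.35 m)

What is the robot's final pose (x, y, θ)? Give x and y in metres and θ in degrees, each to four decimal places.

(-1.2426, -11.7937, 198.0000°)

set_pose: (x, y, θ) = (6.7400, -11.5100, 140.8000°), ρ = 3.51
go_straight(0.7): x += 0.7·cos θ, y += 0.7·sin θ → (6.1975, -11.0676, 140.8000°)
turn_left(57.2°): centre at ρ to the left, rotate +57.2° → (2.8945, -10.4494, 198.0000°)
go_straight(4.35): x += 4.35·cos θ, y += 4.35·sin θ → (-1.2426, -11.7937, 198.0000°)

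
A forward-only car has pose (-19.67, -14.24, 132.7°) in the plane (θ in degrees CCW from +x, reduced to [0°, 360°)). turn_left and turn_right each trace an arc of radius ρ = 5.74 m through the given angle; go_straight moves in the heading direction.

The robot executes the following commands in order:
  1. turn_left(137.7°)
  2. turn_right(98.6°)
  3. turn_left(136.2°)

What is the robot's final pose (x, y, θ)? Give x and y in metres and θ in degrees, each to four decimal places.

(-41.5287, -33.1093, 308.0000°)

set_pose: (x, y, θ) = (-19.6700, -14.2400, 132.7000°), ρ = 5.74
turn_left(137.7°): centre at ρ to the left, rotate +137.7° → (-29.6283, -18.1727, 270.4000°)
turn_right(98.6°): centre at ρ to the right, rotate −98.6° → (-36.1868, -23.8941, 171.8000°)
turn_left(136.2°): centre at ρ to the left, rotate +136.2° → (-41.5287, -33.1093, 308.0000°)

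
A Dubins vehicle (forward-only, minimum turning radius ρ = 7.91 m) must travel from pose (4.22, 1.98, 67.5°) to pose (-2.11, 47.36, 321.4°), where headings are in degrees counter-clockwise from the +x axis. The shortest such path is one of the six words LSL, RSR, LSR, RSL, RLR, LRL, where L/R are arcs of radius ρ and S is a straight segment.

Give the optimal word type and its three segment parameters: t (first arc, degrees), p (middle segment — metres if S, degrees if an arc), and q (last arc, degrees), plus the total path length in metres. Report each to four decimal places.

LSR: t = 54.5139°, p = 32.7679 m, q = 160.6139°, L = 62.4675 m

Let ψ = atan2(Δy, Δx) = atan2(45.38, -6.33) = 97.9409° be the start→goal bearing.
Normalize: d = |goal − start| / ρ = 45.819355/7.91 = 5.792586, α = (θ_start − ψ) mod 360° = 329.5591° = 5.751892 rad, β = (θ_goal − ψ) mod 360° = 223.4591° = 3.900097 rad.
Common terms: sin α = -0.506649, cos α = 0.862152, sin β = -0.687837, cos β = -0.725865, cos(α−β) = -0.277315, d² = 33.554052. Work in radians in the unit-radius frame; every candidate has L = ρ·(t + p + q).
LSL: p² = 2 + d² − 2cos(α−β) + 2d(sin α − sin β) = 38.207774; p = √p² = 6.181244; φ = atan2(cos β − cos α, d + sin α − sin β) = -0.259823 rad; t = (φ − α) mod 2π = 0.271471 rad, q = (β − φ) mod 2π = 4.159920 rad → L = 7.91·(0.271471 + 6.181244 + 4.159920) = 7.91·10.612635 = 83.945940 m
RSR: p² = 2 + d² − 2cos(α−β) + 2d(sin β − sin α) = 34.009589; p = √p² = 5.831774; φ = atan2(cos α − cos β, d − sin α + sin β) = 0.275787 rad; t = (α − φ) mod 2π = 5.476105 rad, q = (φ − β) mod 2π = 2.658875 rad → L = 7.91·(5.476105 + 5.831774 + 2.658875) = 7.91·13.966754 = 110.477022 m
LSR: p² = d² − 2 + 2cos(α−β) + 2d(sin α + sin β) = 17.161099; p = √p² = 4.142596; φ = atan2(−cos α − cos β, d + sin α + sin β) − atan2(−2, p) = 0.420153 rad; t = (φ − α) mod 2π = 0.951447 rad, q = (φ − β) mod 2π = 2.803241 rad → L = 7.91·(0.951447 + 4.142596 + 2.803241) = 7.91·7.897283 = 62.467512 m
RSL: p² = d² − 2 + 2cos(α−β) − 2d(sin α + sin β) = 44.837747; p = √p² = 6.696099; φ = atan2(cos α + cos β, d − sin α − sin β) − atan2(2, p) = -0.270743 rad; t = (α − φ) mod 2π = 6.022635 rad, q = (β − φ) mod 2π = 4.170841 rad → L = 7.91·(6.022635 + 6.696099 + 4.170841) = 7.91·16.889575 = 133.596542 m
RLR: c = (6 − d² + 2cos(α−β) + 2d(sin α − sin β))/8 = -3.251199, |c| > 1 → infeasible
LRL: c = (6 − d² + 2cos(α−β) − 2d(sin α − sin β))/8 = -3.775972, |c| > 1 → infeasible
Shortest: LSR with L = 62.467512 m ≈ 62.4675 m
Convert LSR to answer units (arcs ×180/π): t = 0.951447·180/π = 54.5139°, p = ρ·p = 7.91·4.142596 = 32.7679 m, q = 2.803241·180/π = 160.6139°, L = 62.4675 m.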